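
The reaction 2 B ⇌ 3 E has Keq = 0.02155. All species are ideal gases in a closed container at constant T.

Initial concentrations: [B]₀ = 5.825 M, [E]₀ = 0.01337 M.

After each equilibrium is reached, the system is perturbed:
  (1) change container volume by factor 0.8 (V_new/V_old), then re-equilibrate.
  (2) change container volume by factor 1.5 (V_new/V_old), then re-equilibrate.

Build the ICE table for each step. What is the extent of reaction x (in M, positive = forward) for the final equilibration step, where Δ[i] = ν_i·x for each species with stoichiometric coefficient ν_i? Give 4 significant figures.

x = 0.02939 M

Q₀ = 7.0437e-08 vs Keq = 0.02155 ⇒ Q<K, forward
Step 1:
                    B           E
  Initial       5.825     0.01337
  Change       -0.553      0.8296
  Equil         5.272      0.8429
  solve Keq expr → x = 0.2765; check Q = 0.02155
Then change container volume by factor 0.8 (V_new/V_old).
Step 2:
                    B           E
  Initial        6.59       1.054
  Change      0.04724    -0.07086
  Equil         6.637      0.9828
  solve Keq expr → x = -0.02362; check Q = 0.02155
Then change container volume by factor 1.5 (V_new/V_old).
Step 3:
                    B           E
  Initial       4.425      0.6552
  Change     -0.05877     0.08816
  Equil         4.366      0.7434
  solve Keq expr → x = 0.02939; check Q = 0.02155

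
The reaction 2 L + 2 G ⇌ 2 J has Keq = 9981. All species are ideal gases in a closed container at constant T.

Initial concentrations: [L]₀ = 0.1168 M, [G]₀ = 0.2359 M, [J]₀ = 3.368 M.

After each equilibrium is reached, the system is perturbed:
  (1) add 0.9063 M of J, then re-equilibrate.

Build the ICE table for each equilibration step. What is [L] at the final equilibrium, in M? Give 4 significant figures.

Q₀ = 1.4942e+04 vs Keq = 9981 ⇒ Q>K, reverse
Step 1:
                    L           G           J
  I            0.1168      0.2359       3.368
  C           0.01625     0.01625    -0.01625
  E            0.1331      0.2522       3.352
  solve Keq expr → x = -0.008126; check Q = 9981
Then add 0.9063 M of J.
Step 2:
                    L           G           J
  I            0.1331      0.2522       4.258
  C           0.02176     0.02176    -0.02176
  E            0.1548      0.2739       4.236
  solve Keq expr → x = -0.01088; check Q = 9981

[L]_eq = 0.1548 M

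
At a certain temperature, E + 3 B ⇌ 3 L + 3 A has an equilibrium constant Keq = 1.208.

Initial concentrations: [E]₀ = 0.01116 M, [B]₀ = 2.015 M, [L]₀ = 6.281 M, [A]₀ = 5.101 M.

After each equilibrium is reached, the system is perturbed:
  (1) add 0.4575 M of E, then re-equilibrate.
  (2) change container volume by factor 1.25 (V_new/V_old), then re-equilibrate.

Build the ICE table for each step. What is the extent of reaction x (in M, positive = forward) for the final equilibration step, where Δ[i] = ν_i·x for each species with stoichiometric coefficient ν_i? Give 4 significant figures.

x = 0.0371 M

Q₀ = 3.6022e+05 vs Keq = 1.208 ⇒ Q>K, reverse
Step 1:
                    E           B           L           A
  Initial     0.01116       2.015       6.281       5.101
  Change        1.075       3.224      -3.224      -3.224
  Equil         1.086       5.239       3.057       1.877
  solve Keq expr → x = -1.075; check Q = 1.208
Then add 0.4575 M of E.
Step 2:
                    E           B           L           A
  Initial       1.543       5.239       3.057       1.877
  Change     -0.03533      -0.106       0.106       0.106
  Equil         1.508       5.133       3.163       1.983
  solve Keq expr → x = 0.03533; check Q = 1.208
Then change container volume by factor 1.25 (V_new/V_old).
Step 3:
                    E           B           L           A
  Initial       1.207       4.107        2.53       1.586
  Change      -0.0371     -0.1113      0.1113      0.1113
  Equil         1.169       3.995       2.641       1.697
  solve Keq expr → x = 0.0371; check Q = 1.208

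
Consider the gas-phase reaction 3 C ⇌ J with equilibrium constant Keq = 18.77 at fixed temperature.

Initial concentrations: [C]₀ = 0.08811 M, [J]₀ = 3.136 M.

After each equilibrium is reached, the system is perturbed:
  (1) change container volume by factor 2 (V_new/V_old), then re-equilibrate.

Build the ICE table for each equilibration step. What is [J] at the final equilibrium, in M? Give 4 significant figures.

[J]_eq = 1.441 M

Q₀ = 4585 vs Keq = 18.77 ⇒ Q>K, reverse
Step 1:
                  C         J
  init      0.08811     3.136
  Δ          0.4537   -0.1512
  eq         0.5418     2.985
  solve Keq expr → x = -0.1512; check Q = 18.77
Then change container volume by factor 2 (V_new/V_old).
Step 2:
                  C         J
  init       0.2709     1.492
  Δ          0.1541  -0.05138
  eq          0.425     1.441
  solve Keq expr → x = -0.05138; check Q = 18.77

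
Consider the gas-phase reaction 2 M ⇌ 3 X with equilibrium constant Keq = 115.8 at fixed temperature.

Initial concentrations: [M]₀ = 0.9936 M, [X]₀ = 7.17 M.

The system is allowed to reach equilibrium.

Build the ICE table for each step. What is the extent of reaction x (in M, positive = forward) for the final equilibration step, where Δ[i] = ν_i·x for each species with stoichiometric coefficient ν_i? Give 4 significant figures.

x = -0.2559 M

Q₀ = 373.4 vs Keq = 115.8 ⇒ Q>K, reverse
Step 1:
                    M           X
  init         0.9936        7.17
  Δ            0.5118     -0.7677
  eq            1.505       6.402
  solve Keq expr → x = -0.2559; check Q = 115.8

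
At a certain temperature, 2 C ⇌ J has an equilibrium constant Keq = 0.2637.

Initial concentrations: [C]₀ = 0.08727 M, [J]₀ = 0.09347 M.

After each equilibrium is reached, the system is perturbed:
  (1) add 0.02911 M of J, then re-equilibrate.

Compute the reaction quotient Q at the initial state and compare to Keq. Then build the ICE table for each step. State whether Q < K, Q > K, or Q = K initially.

Q₀ = 12.27; Q > K (proceeds reverse)

Q₀ = 12.27 vs Keq = 0.2637 ⇒ Q>K, reverse
Step 1:
                   C          J
  Initial    0.08727    0.09347
  Change      0.1558   -0.07789
  Equil       0.2431    0.01558
  solve Keq expr → x = -0.07789; check Q = 0.2637
Then add 0.02911 M of J.
Step 2:
                   C          J
  Initial     0.2431    0.04469
  Change     0.04547   -0.02274
  Equil       0.2885    0.02195
  solve Keq expr → x = -0.02274; check Q = 0.2637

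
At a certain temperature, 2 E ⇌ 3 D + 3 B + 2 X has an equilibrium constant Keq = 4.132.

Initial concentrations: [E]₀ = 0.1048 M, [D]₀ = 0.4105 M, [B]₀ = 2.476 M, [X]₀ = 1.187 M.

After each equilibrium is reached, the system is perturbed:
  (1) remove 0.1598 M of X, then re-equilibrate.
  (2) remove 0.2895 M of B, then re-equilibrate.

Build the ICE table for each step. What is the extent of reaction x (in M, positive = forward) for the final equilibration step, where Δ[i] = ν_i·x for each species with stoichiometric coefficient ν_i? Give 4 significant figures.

Q₀ = 134.7 vs Keq = 4.132 ⇒ Q>K, reverse
Step 1:
                  E         D         B         X
  init       0.1048    0.4105     2.476     1.187
  Δ          0.1133     -0.17     -0.17   -0.1133
  eq         0.2181    0.2405     2.306     1.074
  solve Keq expr → x = -0.05667; check Q = 4.132
Then remove 0.1598 M of X.
Step 2:
                  E         D         B         X
  init       0.2181    0.2405     2.306    0.9139
  Δ        -0.01018   0.01527   0.01527   0.01018
  eq          0.208    0.2558     2.321     0.924
  solve Keq expr → x = 0.005091; check Q = 4.132
Then remove 0.2895 M of B.
Step 3:
                  E         D         B         X
  init        0.208    0.2558     2.032     0.924
  Δ        -0.01279   0.01918   0.01918   0.01279
  eq         0.1952     0.275     2.051    0.9368
  solve Keq expr → x = 0.006395; check Q = 4.132

x = 0.006395 M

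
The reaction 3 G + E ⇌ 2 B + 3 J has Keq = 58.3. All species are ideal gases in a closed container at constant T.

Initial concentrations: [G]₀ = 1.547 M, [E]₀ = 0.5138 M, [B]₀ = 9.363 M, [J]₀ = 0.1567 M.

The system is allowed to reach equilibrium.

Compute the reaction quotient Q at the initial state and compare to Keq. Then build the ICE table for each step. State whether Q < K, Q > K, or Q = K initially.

Q₀ = 0.1773 vs Keq = 58.3 ⇒ Q<K, forward
Step 1:
                  G         E         B         J
  Initial     1.547    0.5138     9.363    0.1567
  Change     -0.484   -0.1613    0.3227     0.484
  Equil       1.063    0.3525     9.686    0.6407
  solve Keq expr → x = 0.1613; check Q = 58.3

Q₀ = 0.1773; Q < K (proceeds forward)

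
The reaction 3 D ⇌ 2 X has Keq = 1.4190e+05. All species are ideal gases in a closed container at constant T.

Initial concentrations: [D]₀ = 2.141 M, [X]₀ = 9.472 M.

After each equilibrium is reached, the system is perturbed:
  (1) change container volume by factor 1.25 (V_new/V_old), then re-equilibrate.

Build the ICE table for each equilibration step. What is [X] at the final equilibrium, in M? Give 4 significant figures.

[X]_eq = 8.666 M

Q₀ = 9.142 vs Keq = 1.4190e+05 ⇒ Q<K, forward
Step 1:
                    D           X
  init          2.141       9.472
  Δ            -2.047       1.365
  eq          0.09389       10.84
  solve Keq expr → x = 0.6824; check Q = 1.4190e+05
Then change container volume by factor 1.25 (V_new/V_old).
Step 2:
                    D           X
  init        0.07511       8.669
  Δ          0.005776   -0.003851
  eq          0.08089       8.666
  solve Keq expr → x = -0.001925; check Q = 1.4190e+05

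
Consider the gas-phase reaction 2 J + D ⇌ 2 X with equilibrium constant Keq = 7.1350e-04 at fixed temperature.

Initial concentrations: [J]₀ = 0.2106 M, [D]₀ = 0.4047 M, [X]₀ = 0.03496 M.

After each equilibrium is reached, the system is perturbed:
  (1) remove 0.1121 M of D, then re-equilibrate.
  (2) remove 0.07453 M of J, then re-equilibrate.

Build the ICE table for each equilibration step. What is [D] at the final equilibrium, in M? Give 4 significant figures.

[D]_eq = 0.3088 M

Q₀ = 0.06809 vs Keq = 7.1350e-04 ⇒ Q>K, reverse
Step 1:
                    J           D           X
  init         0.2106      0.4047     0.03496
  Δ           0.03078     0.01539    -0.03078
  eq           0.2414      0.4201    0.004179
  solve Keq expr → x = -0.01539; check Q = 7.1350e-04
Then remove 0.1121 M of D.
Step 2:
                    J           D           X
  init         0.2414       0.308    0.004179
  Δ        5.9029e-04  2.9514e-04 -5.9029e-04
  eq            0.242      0.3083    0.003589
  solve Keq expr → x = -2.9514e-04; check Q = 7.1350e-04
Then remove 0.07453 M of J.
Step 3:
                    J           D           X
  init         0.1674      0.3083    0.003589
  Δ          0.001087  5.4352e-04   -0.001087
  eq           0.1685      0.3088    0.002502
  solve Keq expr → x = -5.4352e-04; check Q = 7.1350e-04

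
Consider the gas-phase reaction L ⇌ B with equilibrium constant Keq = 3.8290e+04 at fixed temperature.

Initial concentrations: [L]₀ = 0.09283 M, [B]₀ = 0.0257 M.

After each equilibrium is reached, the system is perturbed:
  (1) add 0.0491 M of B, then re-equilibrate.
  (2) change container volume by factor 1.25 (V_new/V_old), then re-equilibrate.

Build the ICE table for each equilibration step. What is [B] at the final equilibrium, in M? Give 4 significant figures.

[B]_eq = 0.1341 M

Q₀ = 0.2769 vs Keq = 3.8290e+04 ⇒ Q<K, forward
Step 1:
                   L          B
  I          0.09283     0.0257
  C         -0.09283    0.09283
  E       3.0955e-06     0.1185
  solve Keq expr → x = 0.09283; check Q = 3.8290e+04
Then add 0.0491 M of B.
Step 2:
                   L          B
  I       3.0955e-06     0.1676
  C       1.2823e-06 -1.2823e-06
  E       4.3778e-06     0.1676
  solve Keq expr → x = -1.2823e-06; check Q = 3.8290e+04
Then change container volume by factor 1.25 (V_new/V_old).
Step 3:
                   L          B
  I       3.5022e-06     0.1341
  C                0          0
  E       3.5022e-06     0.1341
  solve Keq expr → x = 0; check Q = 3.8290e+04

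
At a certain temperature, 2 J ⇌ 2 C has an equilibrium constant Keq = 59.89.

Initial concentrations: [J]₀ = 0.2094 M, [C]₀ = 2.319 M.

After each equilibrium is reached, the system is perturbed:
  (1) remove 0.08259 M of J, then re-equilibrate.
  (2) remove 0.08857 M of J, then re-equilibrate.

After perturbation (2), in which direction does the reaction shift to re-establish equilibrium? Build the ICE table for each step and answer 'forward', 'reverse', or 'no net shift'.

Direction: reverse

Q₀ = 122.6 vs Keq = 59.89 ⇒ Q>K, reverse
Step 1:
                    J           C
  Initial      0.2094       2.319
  Change      0.07993    -0.07993
  Equil        0.2893       2.239
  solve Keq expr → x = -0.03996; check Q = 59.89
Then remove 0.08259 M of J.
Step 2:
                    J           C
  Initial      0.2067       2.239
  Change      0.07314    -0.07314
  Equil        0.2799       2.166
  solve Keq expr → x = -0.03657; check Q = 59.89
Then remove 0.08857 M of J.
Step 3:
                    J           C
  Initial      0.1913       2.166
  Change      0.07843    -0.07843
  Equil        0.2697       2.087
  solve Keq expr → x = -0.03922; check Q = 59.89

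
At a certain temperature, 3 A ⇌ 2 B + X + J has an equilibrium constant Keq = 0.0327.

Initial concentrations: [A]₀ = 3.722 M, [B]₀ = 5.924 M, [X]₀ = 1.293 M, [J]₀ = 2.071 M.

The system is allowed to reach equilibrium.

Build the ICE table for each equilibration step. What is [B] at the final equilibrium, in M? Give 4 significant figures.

[B]_eq = 4.159 M

Q₀ = 1.823 vs Keq = 0.0327 ⇒ Q>K, reverse
Step 1:
                  A         B         X         J
  I           3.722     5.924     1.293     2.071
  C           2.647    -1.765   -0.8823   -0.8823
  E           6.369     4.159    0.4107     1.189
  solve Keq expr → x = -0.8823; check Q = 0.0327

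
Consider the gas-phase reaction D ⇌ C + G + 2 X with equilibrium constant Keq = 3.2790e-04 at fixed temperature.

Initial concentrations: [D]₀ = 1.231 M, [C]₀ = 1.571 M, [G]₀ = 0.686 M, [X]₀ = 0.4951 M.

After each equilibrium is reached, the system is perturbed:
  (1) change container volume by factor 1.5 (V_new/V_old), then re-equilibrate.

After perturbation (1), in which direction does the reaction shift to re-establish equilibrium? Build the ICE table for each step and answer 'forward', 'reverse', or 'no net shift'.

Q₀ = 0.2146 vs Keq = 3.2790e-04 ⇒ Q>K, reverse
Step 1:
                  D         C         G         X
  Initial     1.231     1.571     0.686    0.4951
  Change     0.2335   -0.2335   -0.2335   -0.4669
  Equil       1.464     1.338    0.4525   0.02817
  solve Keq expr → x = -0.2335; check Q = 3.2790e-04
Then change container volume by factor 1.5 (V_new/V_old).
Step 2:
                  D         C         G         X
  Initial    0.9763    0.8917    0.3017   0.01878
  Change  -0.007512  0.007512  0.007512   0.01502
  Equil      0.9688    0.8992    0.3092    0.0338
  solve Keq expr → x = 0.007512; check Q = 3.2790e-04

Direction: forward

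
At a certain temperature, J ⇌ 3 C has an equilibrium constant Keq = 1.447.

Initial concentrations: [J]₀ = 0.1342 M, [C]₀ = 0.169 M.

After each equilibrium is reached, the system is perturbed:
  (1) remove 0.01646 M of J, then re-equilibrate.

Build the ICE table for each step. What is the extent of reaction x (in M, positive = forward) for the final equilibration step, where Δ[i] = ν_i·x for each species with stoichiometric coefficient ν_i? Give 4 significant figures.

x = -0.008108 M

Q₀ = 0.03597 vs Keq = 1.447 ⇒ Q<K, forward
Step 1:
                   J          C
  init        0.1342      0.169
  Δ         -0.08335       0.25
  eq         0.05085      0.419
  solve Keq expr → x = 0.08335; check Q = 1.447
Then remove 0.01646 M of J.
Step 2:
                   J          C
  init       0.03439      0.419
  Δ         0.008108   -0.02433
  eq          0.0425     0.3947
  solve Keq expr → x = -0.008108; check Q = 1.447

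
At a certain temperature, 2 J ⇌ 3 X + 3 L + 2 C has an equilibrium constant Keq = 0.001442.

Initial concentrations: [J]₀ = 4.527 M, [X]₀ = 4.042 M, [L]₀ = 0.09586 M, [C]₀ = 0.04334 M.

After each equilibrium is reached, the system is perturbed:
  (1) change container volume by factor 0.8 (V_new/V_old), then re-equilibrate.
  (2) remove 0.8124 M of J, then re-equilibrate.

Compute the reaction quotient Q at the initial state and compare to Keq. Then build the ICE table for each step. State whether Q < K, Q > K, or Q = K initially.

Q₀ = 5.3316e-06 vs Keq = 0.001442 ⇒ Q<K, forward
Step 1:
                   J          X          L          C
  init         4.527      4.042    0.09586    0.04334
  Δ          -0.1069     0.1603     0.1603     0.1069
  eq            4.42      4.202     0.2562     0.1502
  solve Keq expr → x = 0.05345; check Q = 0.001442
Then change container volume by factor 0.8 (V_new/V_old).
Step 2:
                   J          X          L          C
  init         5.525      5.253     0.3203     0.1878
  Δ          0.04578   -0.06867   -0.06867   -0.04578
  eq           5.571      5.184     0.2516      0.142
  solve Keq expr → x = -0.02289; check Q = 0.001442
Then remove 0.8124 M of J.
Step 3:
                   J          X          L          C
  init         4.759      5.184     0.2516      0.142
  Δ         0.009206   -0.01381   -0.01381  -0.009206
  eq           4.768       5.17     0.2378     0.1328
  solve Keq expr → x = -0.004603; check Q = 0.001442

Q₀ = 5.3316e-06; Q < K (proceeds forward)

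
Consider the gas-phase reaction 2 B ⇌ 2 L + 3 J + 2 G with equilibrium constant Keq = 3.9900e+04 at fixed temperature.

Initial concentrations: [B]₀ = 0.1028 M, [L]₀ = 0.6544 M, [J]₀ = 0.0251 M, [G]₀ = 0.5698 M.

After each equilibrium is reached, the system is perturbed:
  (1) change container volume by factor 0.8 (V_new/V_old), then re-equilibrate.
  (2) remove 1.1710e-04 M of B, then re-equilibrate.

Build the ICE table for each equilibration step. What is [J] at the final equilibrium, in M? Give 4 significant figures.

[J]_eq = 0.2233 M

Q₀ = 2.0805e-04 vs Keq = 3.9900e+04 ⇒ Q<K, forward
Step 1:
                    B           L           J           G
  init         0.1028      0.6544      0.0251      0.5698
  Δ           -0.1026      0.1026      0.1539      0.1026
  eq       1.9300e-04       0.757       0.179      0.6724
  solve Keq expr → x = 0.0513; check Q = 3.9900e+04
Then change container volume by factor 0.8 (V_new/V_old).
Step 2:
                    B           L           J           G
  init     2.4125e-04      0.9463      0.2238      0.8405
  Δ        1.7927e-04 -1.7927e-04 -2.6891e-04 -1.7927e-04
  eq       4.2052e-04      0.9461      0.2235      0.8403
  solve Keq expr → x = -8.9635e-05; check Q = 3.9900e+04
Then remove 1.1710e-04 M of B.
Step 3:
                    B           L           J           G
  init     3.0342e-04      0.9461      0.2235      0.8403
  Δ        1.1650e-04 -1.1650e-04 -1.7475e-04 -1.1650e-04
  eq       4.1992e-04       0.946      0.2233      0.8402
  solve Keq expr → x = -5.8248e-05; check Q = 3.9900e+04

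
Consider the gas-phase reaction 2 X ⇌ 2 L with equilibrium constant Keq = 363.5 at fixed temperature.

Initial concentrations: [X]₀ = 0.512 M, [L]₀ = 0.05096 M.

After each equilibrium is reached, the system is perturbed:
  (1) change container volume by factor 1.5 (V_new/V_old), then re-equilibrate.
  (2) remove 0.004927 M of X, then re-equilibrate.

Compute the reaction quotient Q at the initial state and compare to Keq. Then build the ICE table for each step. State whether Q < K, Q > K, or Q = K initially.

Q₀ = 0.009906 vs Keq = 363.5 ⇒ Q<K, forward
Step 1:
                    X           L
  I             0.512     0.05096
  C           -0.4839      0.4839
  E           0.02806      0.5349
  solve Keq expr → x = 0.242; check Q = 363.5
Then change container volume by factor 1.5 (V_new/V_old).
Step 2:
                    X           L
  I            0.0187      0.3566
  C                 0           0
  E            0.0187      0.3566
  solve Keq expr → x = 0; check Q = 363.5
Then remove 0.004927 M of X.
Step 3:
                    X           L
  I           0.01378      0.3566
  C          0.004681   -0.004681
  E           0.01846      0.3519
  solve Keq expr → x = -0.002341; check Q = 363.5

Q₀ = 0.009906; Q < K (proceeds forward)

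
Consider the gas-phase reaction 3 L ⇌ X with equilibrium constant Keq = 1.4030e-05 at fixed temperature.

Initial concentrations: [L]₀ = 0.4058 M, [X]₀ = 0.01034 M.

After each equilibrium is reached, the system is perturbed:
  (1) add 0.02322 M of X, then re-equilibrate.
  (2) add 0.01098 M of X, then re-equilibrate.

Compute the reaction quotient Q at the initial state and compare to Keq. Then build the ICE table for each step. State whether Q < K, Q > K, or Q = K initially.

Q₀ = 0.1547 vs Keq = 1.4030e-05 ⇒ Q>K, reverse
Step 1:
                  L         X
  I          0.4058   0.01034
  C         0.03102  -0.01034
  E          0.4368 1.1694e-06
  solve Keq expr → x = -0.01034; check Q = 1.4030e-05
Then add 0.02322 M of X.
Step 2:
                  L         X
  I          0.4368   0.02322
  C         0.06966  -0.02322
  E          0.5065 1.8228e-06
  solve Keq expr → x = -0.02322; check Q = 1.4030e-05
Then add 0.01098 M of X.
Step 3:
                  L         X
  I          0.5065   0.01098
  C         0.03294  -0.01098
  E          0.5394 2.2020e-06
  solve Keq expr → x = -0.01098; check Q = 1.4030e-05

Q₀ = 0.1547; Q > K (proceeds reverse)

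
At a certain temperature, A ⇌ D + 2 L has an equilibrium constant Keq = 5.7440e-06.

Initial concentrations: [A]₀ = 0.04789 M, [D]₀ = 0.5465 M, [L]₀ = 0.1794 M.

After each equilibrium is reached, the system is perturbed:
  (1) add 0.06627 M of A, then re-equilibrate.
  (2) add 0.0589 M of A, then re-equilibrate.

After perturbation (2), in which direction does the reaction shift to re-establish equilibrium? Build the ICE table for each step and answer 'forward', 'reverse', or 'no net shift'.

Direction: forward

Q₀ = 0.3673 vs Keq = 5.7440e-06 ⇒ Q>K, reverse
Step 1:
                   A          D          L
  init       0.04789     0.5465     0.1794
  Δ          0.08904   -0.08904    -0.1781
  eq          0.1369     0.4575   0.001311
  solve Keq expr → x = -0.08904; check Q = 5.7440e-06
Then add 0.06627 M of A.
Step 2:
                   A          D          L
  init        0.2032     0.4575   0.001311
  Δ       -1.4264e-04 1.4264e-04 2.8528e-04
  eq          0.2031     0.4576   0.001597
  solve Keq expr → x = 1.4264e-04; check Q = 5.7440e-06
Then add 0.0589 M of A.
Step 3:
                   A          D          L
  init         0.262     0.4576   0.001597
  Δ       -1.0812e-04 1.0812e-04 2.1623e-04
  eq          0.2619     0.4577   0.001813
  solve Keq expr → x = 1.0812e-04; check Q = 5.7440e-06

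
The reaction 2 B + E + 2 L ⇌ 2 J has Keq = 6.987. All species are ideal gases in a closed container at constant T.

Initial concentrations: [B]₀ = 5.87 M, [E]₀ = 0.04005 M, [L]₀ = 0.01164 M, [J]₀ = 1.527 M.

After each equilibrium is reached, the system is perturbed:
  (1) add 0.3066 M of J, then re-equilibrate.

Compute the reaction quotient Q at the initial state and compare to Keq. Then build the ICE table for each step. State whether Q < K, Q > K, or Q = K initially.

Q₀ = 1.2471e+04 vs Keq = 6.987 ⇒ Q>K, reverse
Step 1:
                   B          E          L          J
  init          5.87    0.04005    0.01164      1.527
  Δ           0.2059     0.1029     0.2059    -0.2059
  eq           6.076      0.143     0.2175      1.321
  solve Keq expr → x = -0.1029; check Q = 6.987
Then add 0.3066 M of J.
Step 2:
                   B          E          L          J
  init         6.076      0.143     0.2175      1.628
  Δ          0.03095    0.01548    0.03095   -0.03095
  eq           6.107     0.1585     0.2485      1.597
  solve Keq expr → x = -0.01548; check Q = 6.987

Q₀ = 1.2471e+04; Q > K (proceeds reverse)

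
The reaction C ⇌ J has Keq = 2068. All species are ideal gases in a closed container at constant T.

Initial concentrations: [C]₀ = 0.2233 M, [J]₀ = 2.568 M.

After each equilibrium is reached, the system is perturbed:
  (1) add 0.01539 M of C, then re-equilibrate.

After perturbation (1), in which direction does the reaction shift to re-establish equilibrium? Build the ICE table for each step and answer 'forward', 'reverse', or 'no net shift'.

Q₀ = 11.5 vs Keq = 2068 ⇒ Q<K, forward
Step 1:
                    C           J
  I            0.2233       2.568
  C            -0.222       0.222
  E          0.001349        2.79
  solve Keq expr → x = 0.222; check Q = 2068
Then add 0.01539 M of C.
Step 2:
                    C           J
  I           0.01674        2.79
  C          -0.01538     0.01538
  E          0.001357       2.805
  solve Keq expr → x = 0.01538; check Q = 2068

Direction: forward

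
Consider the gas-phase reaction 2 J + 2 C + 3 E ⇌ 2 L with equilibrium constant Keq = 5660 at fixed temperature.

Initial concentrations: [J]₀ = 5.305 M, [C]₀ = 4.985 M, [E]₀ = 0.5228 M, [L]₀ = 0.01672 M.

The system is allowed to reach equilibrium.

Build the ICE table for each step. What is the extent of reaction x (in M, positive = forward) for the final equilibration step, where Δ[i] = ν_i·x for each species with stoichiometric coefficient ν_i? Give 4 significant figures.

Q₀ = 2.7975e-06 vs Keq = 5660 ⇒ Q<K, forward
Step 1:
                  J         C         E         L
  init        5.305     4.985    0.5228   0.01672
  Δ         -0.3462   -0.3462   -0.5193    0.3462
  eq          4.959     4.639   0.00353    0.3629
  solve Keq expr → x = 0.1731; check Q = 5660

x = 0.1731 M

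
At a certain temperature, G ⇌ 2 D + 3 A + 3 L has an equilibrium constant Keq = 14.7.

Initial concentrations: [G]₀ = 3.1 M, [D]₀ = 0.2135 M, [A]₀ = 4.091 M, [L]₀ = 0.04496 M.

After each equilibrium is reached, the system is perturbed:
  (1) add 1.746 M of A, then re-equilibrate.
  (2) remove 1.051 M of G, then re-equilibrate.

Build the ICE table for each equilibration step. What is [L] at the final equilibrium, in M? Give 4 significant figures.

Q₀ = 9.1496e-05 vs Keq = 14.7 ⇒ Q<K, forward
Step 1:
                   G          D          A          L
  Initial        3.1     0.2135      4.091    0.04496
  Change     -0.2698     0.5396     0.8093     0.8093
  Equil         2.83     0.7531        4.9     0.8543
  solve Keq expr → x = 0.2698; check Q = 14.7
Then add 1.746 M of A.
Step 2:
                   G          D          A          L
  Initial       2.83     0.7531      6.646     0.8543
  Change     0.04825   -0.09651    -0.1448    -0.1448
  Equil        2.878     0.6565      6.502     0.7095
  solve Keq expr → x = -0.04825; check Q = 14.7
Then remove 1.051 M of G.
Step 3:
                   G          D          A          L
  Initial      1.827     0.6565      6.502     0.7095
  Change     0.02111   -0.04222   -0.06334   -0.06334
  Equil        1.849     0.6143      6.438     0.6462
  solve Keq expr → x = -0.02111; check Q = 14.7

[L]_eq = 0.6462 M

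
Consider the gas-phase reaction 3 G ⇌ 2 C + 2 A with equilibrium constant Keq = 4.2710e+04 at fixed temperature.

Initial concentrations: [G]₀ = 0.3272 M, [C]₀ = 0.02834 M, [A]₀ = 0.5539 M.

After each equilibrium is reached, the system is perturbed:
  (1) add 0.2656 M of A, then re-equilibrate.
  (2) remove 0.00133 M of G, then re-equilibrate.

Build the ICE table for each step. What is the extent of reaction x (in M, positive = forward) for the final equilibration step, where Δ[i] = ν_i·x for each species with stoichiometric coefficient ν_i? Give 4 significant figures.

Q₀ = 0.007034 vs Keq = 4.2710e+04 ⇒ Q<K, forward
Step 1:
                  G         C         A
  I          0.3272   0.02834    0.5539
  C         -0.3179     0.212     0.212
  E        0.009256    0.2403    0.7659
  solve Keq expr → x = 0.106; check Q = 4.2710e+04
Then add 0.2656 M of A.
Step 2:
                  G         C         A
  I        0.009256    0.2403     1.031
  C        0.001981 -0.001321 -0.001321
  E         0.01124     0.239      1.03
  solve Keq expr → x = -6.6041e-04; check Q = 4.2710e+04
Then remove 0.00133 M of G.
Step 3:
                  G         C         A
  I        0.009907     0.239      1.03
  C        0.001297 -8.6441e-04 -8.6441e-04
  E          0.0112    0.2381     1.029
  solve Keq expr → x = -4.3220e-04; check Q = 4.2710e+04

x = -4.3220e-04 M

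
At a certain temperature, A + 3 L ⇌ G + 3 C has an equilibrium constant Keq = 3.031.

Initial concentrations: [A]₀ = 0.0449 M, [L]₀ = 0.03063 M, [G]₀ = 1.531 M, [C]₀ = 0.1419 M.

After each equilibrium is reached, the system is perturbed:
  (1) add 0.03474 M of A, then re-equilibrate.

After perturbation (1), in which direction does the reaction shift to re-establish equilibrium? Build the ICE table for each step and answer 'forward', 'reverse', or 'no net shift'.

Direction: forward

Q₀ = 3390 vs Keq = 3.031 ⇒ Q>K, reverse
Step 1:
                    A           L           G           C
  init         0.0449     0.03063       1.531      0.1419
  Δ           0.02747      0.0824    -0.02747     -0.0824
  eq          0.07237       0.113       1.504      0.0595
  solve Keq expr → x = -0.02747; check Q = 3.031
Then add 0.03474 M of A.
Step 2:
                    A           L           G           C
  init         0.1071       0.113       1.504      0.0595
  Δ         -0.001656   -0.004968    0.001656    0.004968
  eq           0.1055      0.1081       1.505     0.06447
  solve Keq expr → x = 0.001656; check Q = 3.031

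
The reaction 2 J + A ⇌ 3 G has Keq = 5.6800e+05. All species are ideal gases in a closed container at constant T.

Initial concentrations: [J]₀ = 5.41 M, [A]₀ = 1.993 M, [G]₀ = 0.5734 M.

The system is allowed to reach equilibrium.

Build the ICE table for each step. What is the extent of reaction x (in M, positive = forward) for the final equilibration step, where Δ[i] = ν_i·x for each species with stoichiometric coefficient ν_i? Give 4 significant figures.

Q₀ = 0.003232 vs Keq = 5.6800e+05 ⇒ Q<K, forward
Step 1:
                    J           A           G
  init           5.41       1.993      0.5734
  Δ            -3.986      -1.993       5.978
  eq            1.424  2.4400e-04       6.552
  solve Keq expr → x = 1.993; check Q = 5.6800e+05

x = 1.993 M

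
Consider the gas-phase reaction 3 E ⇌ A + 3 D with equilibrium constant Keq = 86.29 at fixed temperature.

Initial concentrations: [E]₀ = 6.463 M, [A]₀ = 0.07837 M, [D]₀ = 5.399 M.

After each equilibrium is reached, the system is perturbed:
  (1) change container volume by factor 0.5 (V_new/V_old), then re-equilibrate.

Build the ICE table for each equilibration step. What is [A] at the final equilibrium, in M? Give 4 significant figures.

[A]_eq = 2.59 M

Q₀ = 0.04569 vs Keq = 86.29 ⇒ Q<K, forward
Step 1:
                   E          A          D
  Initial      6.463    0.07837      5.399
  Change      -4.053      1.351      4.053
  Equil         2.41      1.429      9.452
  solve Keq expr → x = 1.351; check Q = 86.29
Then change container volume by factor 0.5 (V_new/V_old).
Step 2:
                   E          A          D
  Initial      4.819      2.859       18.9
  Change      0.8058    -0.2686    -0.8058
  Equil        5.625       2.59       18.1
  solve Keq expr → x = -0.2686; check Q = 86.29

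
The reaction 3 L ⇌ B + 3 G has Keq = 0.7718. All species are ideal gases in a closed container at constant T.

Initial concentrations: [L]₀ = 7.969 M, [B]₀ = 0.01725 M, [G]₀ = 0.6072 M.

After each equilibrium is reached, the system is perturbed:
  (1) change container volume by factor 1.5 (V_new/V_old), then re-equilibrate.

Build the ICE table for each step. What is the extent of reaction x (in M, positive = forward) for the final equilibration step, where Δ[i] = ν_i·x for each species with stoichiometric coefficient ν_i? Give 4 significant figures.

Q₀ = 7.6308e-06 vs Keq = 0.7718 ⇒ Q<K, forward
Step 1:
                   L          B          G
  I            7.969    0.01725     0.6072
  C           -3.397      1.132      3.397
  E            4.572      1.149      4.004
  solve Keq expr → x = 1.132; check Q = 0.7718
Then change container volume by factor 1.5 (V_new/V_old).
Step 2:
                   L          B          G
  I            3.048     0.7663      2.669
  C          -0.1607    0.05357     0.1607
  E            2.888     0.8199       2.83
  solve Keq expr → x = 0.05357; check Q = 0.7718

x = 0.05357 M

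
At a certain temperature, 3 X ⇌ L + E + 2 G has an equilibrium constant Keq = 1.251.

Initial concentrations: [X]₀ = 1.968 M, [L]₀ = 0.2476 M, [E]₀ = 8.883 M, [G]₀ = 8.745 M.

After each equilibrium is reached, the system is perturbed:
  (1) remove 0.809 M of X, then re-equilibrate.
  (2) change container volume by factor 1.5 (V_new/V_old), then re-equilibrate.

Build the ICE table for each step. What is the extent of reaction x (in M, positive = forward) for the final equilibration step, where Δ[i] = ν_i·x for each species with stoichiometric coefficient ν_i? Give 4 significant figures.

Q₀ = 22.07 vs Keq = 1.251 ⇒ Q>K, reverse
Step 1:
                   X          L          E          G
  init         1.968     0.2476      8.883      8.745
  Δ           0.6329     -0.211     -0.211    -0.4219
  eq           2.601    0.03664      8.672      8.323
  solve Keq expr → x = -0.211; check Q = 1.251
Then remove 0.809 M of X.
Step 2:
                   X          L          E          G
  init         1.792    0.03664      8.672      8.323
  Δ          0.06909   -0.02303   -0.02303   -0.04606
  eq           1.861    0.01361      8.649      8.277
  solve Keq expr → x = -0.02303; check Q = 1.251
Then change container volume by factor 1.5 (V_new/V_old).
Step 3:
                   X          L          E          G
  init         1.241   0.009071      5.766      5.518
  Δ         -0.01226   0.004088   0.004088   0.008176
  eq           1.228    0.01316       5.77      5.526
  solve Keq expr → x = 0.004088; check Q = 1.251

x = 0.004088 M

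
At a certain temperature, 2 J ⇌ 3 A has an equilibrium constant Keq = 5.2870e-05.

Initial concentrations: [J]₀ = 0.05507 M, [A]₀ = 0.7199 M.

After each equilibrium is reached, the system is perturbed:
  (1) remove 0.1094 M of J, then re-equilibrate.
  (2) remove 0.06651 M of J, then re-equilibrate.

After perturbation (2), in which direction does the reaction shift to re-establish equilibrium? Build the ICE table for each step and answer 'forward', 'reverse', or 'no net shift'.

Direction: reverse

Q₀ = 123 vs Keq = 5.2870e-05 ⇒ Q>K, reverse
Step 1:
                  J         A
  init      0.05507    0.7199
  Δ          0.4638   -0.6957
  eq         0.5188   0.02423
  solve Keq expr → x = -0.2319; check Q = 5.2870e-05
Then remove 0.1094 M of J.
Step 2:
                  J         A
  init       0.4094   0.02423
  Δ        0.002308 -0.003461
  eq         0.4118   0.02077
  solve Keq expr → x = -0.001154; check Q = 5.2870e-05
Then remove 0.06651 M of J.
Step 3:
                  J         A
  init       0.3452   0.02077
  Δ        0.001499 -0.002249
  eq         0.3467   0.01852
  solve Keq expr → x = -7.4950e-04; check Q = 5.2870e-05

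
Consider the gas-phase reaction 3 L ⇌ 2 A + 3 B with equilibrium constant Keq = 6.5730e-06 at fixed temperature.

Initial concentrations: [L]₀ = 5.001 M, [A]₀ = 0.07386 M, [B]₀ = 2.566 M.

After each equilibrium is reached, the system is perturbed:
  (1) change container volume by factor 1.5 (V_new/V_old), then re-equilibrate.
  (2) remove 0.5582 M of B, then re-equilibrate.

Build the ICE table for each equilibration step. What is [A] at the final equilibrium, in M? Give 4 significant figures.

Q₀ = 7.3692e-04 vs Keq = 6.5730e-06 ⇒ Q>K, reverse
Step 1:
                  L         A         B
  init        5.001   0.07386     2.566
  Δ         0.09936  -0.06624  -0.09936
  eq            5.1  0.007623     2.467
  solve Keq expr → x = -0.03312; check Q = 6.5730e-06
Then change container volume by factor 1.5 (V_new/V_old).
Step 2:
                  L         A         B
  init          3.4  0.005082     1.644
  Δ       -0.003754  0.002502  0.003754
  eq          3.396  0.007584     1.648
  solve Keq expr → x = 0.001251; check Q = 6.5730e-06
Then remove 0.5582 M of B.
Step 3:
                  L         A         B
  init        3.396  0.007584      1.09
  Δ       -0.009419  0.006279  0.009419
  eq          3.387   0.01386     1.099
  solve Keq expr → x = 0.00314; check Q = 6.5730e-06

[A]_eq = 0.01386 M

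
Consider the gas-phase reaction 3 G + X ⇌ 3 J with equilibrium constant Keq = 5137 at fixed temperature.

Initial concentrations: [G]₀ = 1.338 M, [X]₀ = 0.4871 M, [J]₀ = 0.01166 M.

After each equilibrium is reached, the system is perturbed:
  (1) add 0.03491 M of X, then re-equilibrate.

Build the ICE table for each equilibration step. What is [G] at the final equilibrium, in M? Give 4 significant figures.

[G]_eq = 0.1409 M

Q₀ = 1.3587e-06 vs Keq = 5137 ⇒ Q<K, forward
Step 1:
                    G           X           J
  Initial       1.338      0.4871     0.01166
  Change       -1.185     -0.3949       1.185
  Equil        0.1534     0.09225       1.196
  solve Keq expr → x = 0.3949; check Q = 5137
Then add 0.03491 M of X.
Step 2:
                    G           X           J
  Initial      0.1534      0.1272       1.196
  Change     -0.01256   -0.004186     0.01256
  Equil        0.1409       0.123       1.209
  solve Keq expr → x = 0.004186; check Q = 5137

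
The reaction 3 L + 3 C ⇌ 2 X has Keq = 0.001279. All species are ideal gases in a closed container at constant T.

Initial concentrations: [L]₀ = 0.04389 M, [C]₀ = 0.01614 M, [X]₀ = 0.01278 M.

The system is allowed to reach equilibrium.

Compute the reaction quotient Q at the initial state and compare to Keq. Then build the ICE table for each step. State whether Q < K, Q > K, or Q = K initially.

Q₀ = 4.5947e+05; Q > K (proceeds reverse)

Q₀ = 4.5947e+05 vs Keq = 0.001279 ⇒ Q>K, reverse
Step 1:
                    L           C           X
  init        0.04389     0.01614     0.01278
  Δ           0.01916     0.01916    -0.01278
  eq          0.06305      0.0353  3.7562e-06
  solve Keq expr → x = -0.006388; check Q = 0.001279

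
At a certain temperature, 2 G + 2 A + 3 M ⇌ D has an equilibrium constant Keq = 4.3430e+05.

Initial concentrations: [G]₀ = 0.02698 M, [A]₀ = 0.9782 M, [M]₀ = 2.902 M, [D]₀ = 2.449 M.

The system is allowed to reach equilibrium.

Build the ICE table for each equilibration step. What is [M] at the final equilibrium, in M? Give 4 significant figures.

Q₀ = 143.9 vs Keq = 4.3430e+05 ⇒ Q<K, forward
Step 1:
                   G          A          M          D
  I          0.02698     0.9782      2.902      2.449
  C         -0.02646   -0.02646    -0.0397    0.01323
  E       5.1663e-04     0.9517      2.862      2.462
  solve Keq expr → x = 0.01323; check Q = 4.3430e+05

[M]_eq = 2.862 M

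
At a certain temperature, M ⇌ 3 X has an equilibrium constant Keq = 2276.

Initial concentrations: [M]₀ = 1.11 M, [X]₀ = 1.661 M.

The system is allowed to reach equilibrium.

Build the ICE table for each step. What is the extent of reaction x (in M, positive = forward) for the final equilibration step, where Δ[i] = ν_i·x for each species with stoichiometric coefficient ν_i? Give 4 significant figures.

x = 1.06 M

Q₀ = 4.128 vs Keq = 2276 ⇒ Q<K, forward
Step 1:
                    M           X
  init           1.11       1.661
  Δ             -1.06        3.18
  eq          0.04986       4.841
  solve Keq expr → x = 1.06; check Q = 2276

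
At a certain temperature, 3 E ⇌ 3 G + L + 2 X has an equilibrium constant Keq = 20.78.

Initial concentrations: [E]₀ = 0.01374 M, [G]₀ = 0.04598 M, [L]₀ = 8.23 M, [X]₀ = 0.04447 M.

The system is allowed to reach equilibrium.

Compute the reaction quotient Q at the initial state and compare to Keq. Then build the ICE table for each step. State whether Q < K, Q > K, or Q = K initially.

Q₀ = 0.6099 vs Keq = 20.78 ⇒ Q<K, forward
Step 1:
                    E           G           L           X
  I           0.01374     0.04598        8.23     0.04447
  C         -0.008325    0.008325    0.002775     0.00555
  E          0.005415     0.05431       8.233     0.05002
  solve Keq expr → x = 0.002775; check Q = 20.78

Q₀ = 0.6099; Q < K (proceeds forward)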